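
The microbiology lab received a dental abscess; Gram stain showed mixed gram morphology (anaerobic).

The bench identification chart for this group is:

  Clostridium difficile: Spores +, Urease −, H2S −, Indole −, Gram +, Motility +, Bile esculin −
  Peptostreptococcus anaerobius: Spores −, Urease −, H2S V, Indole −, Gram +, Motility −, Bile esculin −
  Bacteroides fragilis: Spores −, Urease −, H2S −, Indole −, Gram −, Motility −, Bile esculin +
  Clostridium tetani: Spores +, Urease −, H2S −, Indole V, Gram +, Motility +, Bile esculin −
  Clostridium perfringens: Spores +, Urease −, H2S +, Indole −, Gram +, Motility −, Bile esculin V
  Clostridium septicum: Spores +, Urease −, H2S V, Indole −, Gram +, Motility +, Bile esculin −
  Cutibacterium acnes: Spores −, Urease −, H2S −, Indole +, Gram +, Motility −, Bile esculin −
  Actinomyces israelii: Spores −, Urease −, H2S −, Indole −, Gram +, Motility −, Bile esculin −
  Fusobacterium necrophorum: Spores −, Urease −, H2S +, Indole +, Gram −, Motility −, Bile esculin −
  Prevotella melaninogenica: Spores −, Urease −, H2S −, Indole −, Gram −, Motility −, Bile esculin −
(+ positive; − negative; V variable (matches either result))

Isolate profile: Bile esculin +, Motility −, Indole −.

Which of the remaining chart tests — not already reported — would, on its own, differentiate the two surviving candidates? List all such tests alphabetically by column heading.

Motility −: excludes Clostridium difficile, Clostridium tetani, Clostridium septicum — 7 left.
Bile esculin +: excludes 5 organisms — 2 left.
Indole −: all 2 remaining candidates are consistent.
Two candidates remain: Bacteroides fragilis and Clostridium perfringens.
  Spores: Bacteroides fragilis −, Clostridium perfringens + — discriminates.
  Urease: − vs − — same for both, does not separate.
  H2S: Bacteroides fragilis −, Clostridium perfringens + — discriminates.
  Gram: Bacteroides fragilis −, Clostridium perfringens + — discriminates.

Gram, H2S, Spores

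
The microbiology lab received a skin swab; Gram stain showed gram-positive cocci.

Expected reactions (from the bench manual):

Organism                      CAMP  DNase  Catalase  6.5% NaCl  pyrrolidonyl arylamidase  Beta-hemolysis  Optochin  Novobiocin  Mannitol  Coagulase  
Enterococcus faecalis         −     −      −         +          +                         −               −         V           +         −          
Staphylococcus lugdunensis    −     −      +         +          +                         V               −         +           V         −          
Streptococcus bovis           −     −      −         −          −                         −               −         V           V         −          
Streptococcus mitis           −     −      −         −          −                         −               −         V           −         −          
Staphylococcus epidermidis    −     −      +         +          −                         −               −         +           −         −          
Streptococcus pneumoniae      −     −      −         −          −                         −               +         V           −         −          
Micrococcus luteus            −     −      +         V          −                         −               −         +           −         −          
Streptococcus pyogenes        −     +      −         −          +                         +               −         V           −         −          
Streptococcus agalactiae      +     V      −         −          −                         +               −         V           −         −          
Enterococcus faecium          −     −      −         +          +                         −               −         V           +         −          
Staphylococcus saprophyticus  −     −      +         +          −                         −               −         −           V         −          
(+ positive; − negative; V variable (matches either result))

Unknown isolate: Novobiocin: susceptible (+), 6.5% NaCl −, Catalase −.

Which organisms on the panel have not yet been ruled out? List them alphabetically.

Novobiocin +: excludes Staphylococcus saprophyticus — 10 left.
6.5% NaCl −: excludes Enterococcus faecalis, Staphylococcus lugdunensis, Staphylococcus epidermidis, Enterococcus faecium — 6 left.
Catalase −: excludes Micrococcus luteus — 5 left.

Streptococcus agalactiae, Streptococcus bovis, Streptococcus mitis, Streptococcus pneumoniae, Streptococcus pyogenes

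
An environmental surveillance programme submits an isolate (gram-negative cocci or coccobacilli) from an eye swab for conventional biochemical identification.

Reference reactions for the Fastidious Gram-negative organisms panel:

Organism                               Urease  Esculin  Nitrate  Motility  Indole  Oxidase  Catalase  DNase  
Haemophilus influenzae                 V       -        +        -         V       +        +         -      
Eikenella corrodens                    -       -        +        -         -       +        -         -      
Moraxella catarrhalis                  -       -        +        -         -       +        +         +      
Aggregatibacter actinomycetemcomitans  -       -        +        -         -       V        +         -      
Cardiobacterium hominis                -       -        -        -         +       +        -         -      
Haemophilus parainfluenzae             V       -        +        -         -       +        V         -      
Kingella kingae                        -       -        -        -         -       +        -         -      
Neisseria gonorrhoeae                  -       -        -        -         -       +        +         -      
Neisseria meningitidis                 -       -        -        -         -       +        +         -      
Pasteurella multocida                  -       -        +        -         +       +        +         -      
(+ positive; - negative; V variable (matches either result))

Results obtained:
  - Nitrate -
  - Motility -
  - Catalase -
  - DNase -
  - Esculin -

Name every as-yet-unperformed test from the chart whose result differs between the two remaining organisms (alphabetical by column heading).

Motility -: all 10 remaining candidates are consistent.
Esculin -: all 10 remaining candidates are consistent.
Nitrate -: excludes 6 organisms — 4 left.
DNase -: all 4 remaining candidates are consistent.
Catalase -: excludes Neisseria gonorrhoeae, Neisseria meningitidis — 2 left.
Two candidates remain: Cardiobacterium hominis and Kingella kingae.
  Urease: - vs - — same for both, does not separate.
  Indole: Cardiobacterium hominis +, Kingella kingae - — discriminates.
  Oxidase: + vs + — same for both, does not separate.

Indole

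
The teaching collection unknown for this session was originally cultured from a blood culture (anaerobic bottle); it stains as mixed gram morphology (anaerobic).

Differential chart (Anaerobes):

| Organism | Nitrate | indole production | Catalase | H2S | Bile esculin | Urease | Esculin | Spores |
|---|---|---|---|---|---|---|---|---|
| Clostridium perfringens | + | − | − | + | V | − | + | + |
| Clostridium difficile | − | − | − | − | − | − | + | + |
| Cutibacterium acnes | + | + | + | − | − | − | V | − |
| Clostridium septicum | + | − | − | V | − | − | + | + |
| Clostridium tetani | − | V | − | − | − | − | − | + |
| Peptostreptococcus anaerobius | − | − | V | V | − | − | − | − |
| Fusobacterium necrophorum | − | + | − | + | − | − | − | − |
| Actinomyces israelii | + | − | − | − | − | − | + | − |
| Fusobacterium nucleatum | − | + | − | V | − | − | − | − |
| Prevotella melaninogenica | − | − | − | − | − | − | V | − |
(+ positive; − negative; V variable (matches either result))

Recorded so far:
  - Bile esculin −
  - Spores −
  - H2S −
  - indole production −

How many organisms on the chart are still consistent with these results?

3

H2S −: excludes Clostridium perfringens, Fusobacterium necrophorum — 8 left.
Bile esculin −: all 8 remaining candidates are consistent.
indole production −: excludes Cutibacterium acnes, Fusobacterium nucleatum — 6 left.
Spores −: excludes Clostridium difficile, Clostridium septicum, Clostridium tetani — 3 left.
Still consistent: Actinomyces israelii, Peptostreptococcus anaerobius, Prevotella melaninogenica.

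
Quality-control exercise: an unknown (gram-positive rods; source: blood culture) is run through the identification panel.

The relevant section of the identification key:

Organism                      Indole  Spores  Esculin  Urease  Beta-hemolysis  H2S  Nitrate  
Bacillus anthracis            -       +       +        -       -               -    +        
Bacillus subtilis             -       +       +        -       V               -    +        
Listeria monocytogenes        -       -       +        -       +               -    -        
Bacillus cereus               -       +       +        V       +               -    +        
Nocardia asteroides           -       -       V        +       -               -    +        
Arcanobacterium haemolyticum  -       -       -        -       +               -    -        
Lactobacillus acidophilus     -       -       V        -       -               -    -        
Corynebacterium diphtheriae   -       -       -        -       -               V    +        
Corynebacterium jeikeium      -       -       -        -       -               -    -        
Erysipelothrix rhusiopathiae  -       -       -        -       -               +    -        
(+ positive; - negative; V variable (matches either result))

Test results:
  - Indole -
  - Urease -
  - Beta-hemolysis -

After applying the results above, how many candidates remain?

6

Indole -: all 10 remaining candidates are consistent.
Urease -: excludes Nocardia asteroides — 9 left.
Beta-hemolysis -: excludes Listeria monocytogenes, Bacillus cereus, Arcanobacterium haemolyticum — 6 left.
Still consistent: Bacillus anthracis, Bacillus subtilis, Corynebacterium diphtheriae, Corynebacterium jeikeium, Erysipelothrix rhusiopathiae, Lactobacillus acidophilus.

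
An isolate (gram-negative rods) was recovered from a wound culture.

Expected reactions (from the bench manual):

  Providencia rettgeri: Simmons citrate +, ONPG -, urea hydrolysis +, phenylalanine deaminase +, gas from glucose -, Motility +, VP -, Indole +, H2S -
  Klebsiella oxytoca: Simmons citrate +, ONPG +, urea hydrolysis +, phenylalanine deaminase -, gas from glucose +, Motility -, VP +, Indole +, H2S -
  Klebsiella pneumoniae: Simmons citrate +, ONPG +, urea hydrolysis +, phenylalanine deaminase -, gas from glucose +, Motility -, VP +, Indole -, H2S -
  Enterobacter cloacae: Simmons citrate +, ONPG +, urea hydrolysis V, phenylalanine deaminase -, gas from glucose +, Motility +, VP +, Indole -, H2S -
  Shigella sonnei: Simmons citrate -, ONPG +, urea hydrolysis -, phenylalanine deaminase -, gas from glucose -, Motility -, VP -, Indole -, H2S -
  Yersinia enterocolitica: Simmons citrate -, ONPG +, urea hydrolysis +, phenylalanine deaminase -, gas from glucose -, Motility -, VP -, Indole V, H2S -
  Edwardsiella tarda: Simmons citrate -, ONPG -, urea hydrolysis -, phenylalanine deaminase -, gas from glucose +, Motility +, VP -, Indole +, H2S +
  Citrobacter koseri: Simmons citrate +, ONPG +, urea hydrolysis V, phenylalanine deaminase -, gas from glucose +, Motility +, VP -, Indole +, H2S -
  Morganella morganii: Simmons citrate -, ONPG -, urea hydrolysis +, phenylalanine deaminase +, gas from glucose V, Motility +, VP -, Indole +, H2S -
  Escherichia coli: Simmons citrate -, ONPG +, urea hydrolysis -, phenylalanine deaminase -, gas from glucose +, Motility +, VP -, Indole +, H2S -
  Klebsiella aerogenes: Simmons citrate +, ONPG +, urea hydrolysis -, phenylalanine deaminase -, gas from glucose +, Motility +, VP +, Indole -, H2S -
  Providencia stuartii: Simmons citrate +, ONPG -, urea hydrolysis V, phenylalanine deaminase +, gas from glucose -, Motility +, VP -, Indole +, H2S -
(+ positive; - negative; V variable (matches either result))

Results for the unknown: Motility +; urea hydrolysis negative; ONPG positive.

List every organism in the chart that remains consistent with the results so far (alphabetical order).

Citrobacter koseri, Enterobacter cloacae, Escherichia coli, Klebsiella aerogenes

ONPG +: excludes Providencia rettgeri, Edwardsiella tarda, Morganella morganii, Providencia stuartii — 8 left.
Motility +: excludes Klebsiella oxytoca, Klebsiella pneumoniae, Shigella sonnei, Yersinia enterocolitica — 4 left.
urea hydrolysis -: all 4 remaining candidates are consistent.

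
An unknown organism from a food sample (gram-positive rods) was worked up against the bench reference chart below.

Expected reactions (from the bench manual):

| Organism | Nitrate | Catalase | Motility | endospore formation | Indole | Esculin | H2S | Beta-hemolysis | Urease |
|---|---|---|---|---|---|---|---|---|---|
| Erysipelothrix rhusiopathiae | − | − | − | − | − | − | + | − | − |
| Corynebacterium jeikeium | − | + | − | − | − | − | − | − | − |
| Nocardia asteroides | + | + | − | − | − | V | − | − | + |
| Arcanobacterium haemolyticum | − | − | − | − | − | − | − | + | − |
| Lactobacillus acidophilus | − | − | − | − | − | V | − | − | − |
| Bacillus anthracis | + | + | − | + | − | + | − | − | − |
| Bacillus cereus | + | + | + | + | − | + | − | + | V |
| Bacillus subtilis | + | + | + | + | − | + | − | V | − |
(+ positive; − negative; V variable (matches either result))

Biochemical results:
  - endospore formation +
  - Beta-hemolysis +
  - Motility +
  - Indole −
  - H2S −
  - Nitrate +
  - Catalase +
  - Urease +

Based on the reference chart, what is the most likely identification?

Urease +: excludes 6 organisms — 2 left.
H2S −: all 2 remaining candidates are consistent.
Nitrate +: all 2 remaining candidates are consistent.
endospore formation +: excludes Nocardia asteroides — 1 left.
Indole −: the one remaining candidate is consistent.
Catalase +: the one remaining candidate is consistent.
Motility +: the one remaining candidate is consistent.
Beta-hemolysis +: the one remaining candidate is consistent.

Bacillus cereus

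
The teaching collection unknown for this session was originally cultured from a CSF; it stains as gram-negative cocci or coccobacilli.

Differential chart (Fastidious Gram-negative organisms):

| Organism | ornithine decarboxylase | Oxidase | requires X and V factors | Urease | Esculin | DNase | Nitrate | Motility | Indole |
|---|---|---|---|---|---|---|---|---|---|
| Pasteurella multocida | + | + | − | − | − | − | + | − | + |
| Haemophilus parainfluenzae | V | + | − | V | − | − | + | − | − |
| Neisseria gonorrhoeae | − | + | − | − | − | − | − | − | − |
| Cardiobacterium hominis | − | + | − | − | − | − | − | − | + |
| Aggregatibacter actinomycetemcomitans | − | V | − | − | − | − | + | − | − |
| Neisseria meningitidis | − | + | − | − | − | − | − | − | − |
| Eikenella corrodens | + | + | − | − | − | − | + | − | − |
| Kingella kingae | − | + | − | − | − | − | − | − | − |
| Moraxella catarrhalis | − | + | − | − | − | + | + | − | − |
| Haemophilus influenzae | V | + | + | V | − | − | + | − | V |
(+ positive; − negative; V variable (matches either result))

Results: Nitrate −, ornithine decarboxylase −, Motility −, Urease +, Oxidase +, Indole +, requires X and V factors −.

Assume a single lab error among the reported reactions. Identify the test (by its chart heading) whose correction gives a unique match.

Urease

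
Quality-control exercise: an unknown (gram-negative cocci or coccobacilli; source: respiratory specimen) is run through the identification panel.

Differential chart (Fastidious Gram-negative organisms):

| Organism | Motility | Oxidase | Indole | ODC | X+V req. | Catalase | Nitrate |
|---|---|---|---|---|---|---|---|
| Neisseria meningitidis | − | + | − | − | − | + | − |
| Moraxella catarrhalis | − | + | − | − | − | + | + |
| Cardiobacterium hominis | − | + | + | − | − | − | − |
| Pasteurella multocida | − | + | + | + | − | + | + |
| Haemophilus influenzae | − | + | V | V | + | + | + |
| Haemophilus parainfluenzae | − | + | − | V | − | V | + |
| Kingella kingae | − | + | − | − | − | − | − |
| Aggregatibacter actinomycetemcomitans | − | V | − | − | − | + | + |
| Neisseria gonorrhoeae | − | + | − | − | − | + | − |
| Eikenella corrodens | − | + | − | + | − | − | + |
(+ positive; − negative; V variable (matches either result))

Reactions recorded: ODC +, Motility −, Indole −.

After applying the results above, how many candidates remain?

3

ODC +: excludes 6 organisms — 4 left.
Motility −: all 4 remaining candidates are consistent.
Indole −: excludes Pasteurella multocida — 3 left.
Still consistent: Eikenella corrodens, Haemophilus influenzae, Haemophilus parainfluenzae.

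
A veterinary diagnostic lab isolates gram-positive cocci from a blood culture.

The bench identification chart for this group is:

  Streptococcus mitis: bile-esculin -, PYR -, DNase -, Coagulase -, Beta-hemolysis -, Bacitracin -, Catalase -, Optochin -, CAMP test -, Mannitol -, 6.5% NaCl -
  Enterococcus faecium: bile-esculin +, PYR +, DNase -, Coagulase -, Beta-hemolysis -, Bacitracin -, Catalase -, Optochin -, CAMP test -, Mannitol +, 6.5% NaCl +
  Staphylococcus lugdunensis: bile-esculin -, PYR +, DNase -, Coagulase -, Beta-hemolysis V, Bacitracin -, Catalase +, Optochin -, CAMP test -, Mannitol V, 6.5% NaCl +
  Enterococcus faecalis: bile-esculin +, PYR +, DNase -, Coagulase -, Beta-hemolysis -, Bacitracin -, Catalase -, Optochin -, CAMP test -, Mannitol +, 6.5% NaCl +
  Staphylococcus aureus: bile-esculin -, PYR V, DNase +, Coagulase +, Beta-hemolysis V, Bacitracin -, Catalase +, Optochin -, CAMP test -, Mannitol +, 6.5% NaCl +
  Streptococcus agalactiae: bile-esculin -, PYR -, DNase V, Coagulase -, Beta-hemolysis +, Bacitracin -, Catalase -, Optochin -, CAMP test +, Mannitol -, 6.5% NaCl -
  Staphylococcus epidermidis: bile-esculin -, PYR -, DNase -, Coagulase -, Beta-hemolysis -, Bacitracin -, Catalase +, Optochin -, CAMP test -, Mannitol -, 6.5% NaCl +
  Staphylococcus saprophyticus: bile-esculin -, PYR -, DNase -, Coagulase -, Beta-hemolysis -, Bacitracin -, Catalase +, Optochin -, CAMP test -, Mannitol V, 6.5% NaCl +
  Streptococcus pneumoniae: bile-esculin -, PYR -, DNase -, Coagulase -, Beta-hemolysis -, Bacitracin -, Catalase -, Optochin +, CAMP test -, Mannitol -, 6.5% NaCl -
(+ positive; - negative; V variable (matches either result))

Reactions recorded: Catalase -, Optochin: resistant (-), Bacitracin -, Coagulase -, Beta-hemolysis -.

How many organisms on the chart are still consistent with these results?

3

Bacitracin -: all 9 remaining candidates are consistent.
Beta-hemolysis -: excludes Streptococcus agalactiae — 8 left.
Optochin -: excludes Streptococcus pneumoniae — 7 left.
Coagulase -: excludes Staphylococcus aureus — 6 left.
Catalase -: excludes Staphylococcus lugdunensis, Staphylococcus epidermidis, Staphylococcus saprophyticus — 3 left.
Still consistent: Enterococcus faecalis, Enterococcus faecium, Streptococcus mitis.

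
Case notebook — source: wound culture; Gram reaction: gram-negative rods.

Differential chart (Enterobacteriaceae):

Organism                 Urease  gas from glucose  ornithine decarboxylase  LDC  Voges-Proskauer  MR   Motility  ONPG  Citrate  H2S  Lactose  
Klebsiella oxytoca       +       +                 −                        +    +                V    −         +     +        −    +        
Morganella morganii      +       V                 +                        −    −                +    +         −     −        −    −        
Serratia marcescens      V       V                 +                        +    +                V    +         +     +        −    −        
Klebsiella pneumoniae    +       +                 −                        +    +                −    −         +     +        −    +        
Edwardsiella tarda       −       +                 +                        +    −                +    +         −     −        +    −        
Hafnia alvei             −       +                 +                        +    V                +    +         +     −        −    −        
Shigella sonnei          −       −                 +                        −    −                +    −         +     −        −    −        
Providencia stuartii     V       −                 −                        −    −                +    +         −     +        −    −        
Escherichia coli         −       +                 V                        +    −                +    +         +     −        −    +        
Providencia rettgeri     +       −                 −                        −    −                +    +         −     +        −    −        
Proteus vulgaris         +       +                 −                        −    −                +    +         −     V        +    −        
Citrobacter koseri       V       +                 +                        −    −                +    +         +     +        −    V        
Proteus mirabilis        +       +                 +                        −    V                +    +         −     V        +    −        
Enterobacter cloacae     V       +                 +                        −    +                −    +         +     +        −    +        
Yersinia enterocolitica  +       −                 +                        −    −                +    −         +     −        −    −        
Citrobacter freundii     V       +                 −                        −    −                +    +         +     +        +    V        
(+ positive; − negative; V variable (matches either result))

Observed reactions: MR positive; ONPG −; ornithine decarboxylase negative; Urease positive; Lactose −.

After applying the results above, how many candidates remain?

Lactose −: excludes Klebsiella oxytoca, Klebsiella pneumoniae, Escherichia coli, Enterobacter cloacae — 12 left.
ornithine decarboxylase −: excludes 8 organisms — 4 left.
MR +: all 4 remaining candidates are consistent.
Urease +: all 4 remaining candidates are consistent.
ONPG −: excludes Citrobacter freundii — 3 left.
Still consistent: Proteus vulgaris, Providencia rettgeri, Providencia stuartii.

3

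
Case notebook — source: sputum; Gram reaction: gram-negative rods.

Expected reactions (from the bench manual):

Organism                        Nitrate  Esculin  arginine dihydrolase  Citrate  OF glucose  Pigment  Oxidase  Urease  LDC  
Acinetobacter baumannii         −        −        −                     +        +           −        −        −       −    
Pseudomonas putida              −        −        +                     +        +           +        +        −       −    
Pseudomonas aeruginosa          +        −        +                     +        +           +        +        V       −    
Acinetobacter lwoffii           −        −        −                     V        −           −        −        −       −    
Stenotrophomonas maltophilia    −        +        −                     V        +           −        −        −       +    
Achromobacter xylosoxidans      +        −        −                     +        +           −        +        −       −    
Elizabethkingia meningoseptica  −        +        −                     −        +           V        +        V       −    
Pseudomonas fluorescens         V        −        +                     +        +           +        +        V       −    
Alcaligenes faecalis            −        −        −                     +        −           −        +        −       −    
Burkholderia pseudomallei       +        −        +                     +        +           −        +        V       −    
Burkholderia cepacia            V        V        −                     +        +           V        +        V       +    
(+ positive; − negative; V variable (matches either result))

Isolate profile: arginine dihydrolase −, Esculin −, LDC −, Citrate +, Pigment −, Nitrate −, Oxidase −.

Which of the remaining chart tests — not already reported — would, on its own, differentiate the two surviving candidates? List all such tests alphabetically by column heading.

Nitrate −: excludes Pseudomonas aeruginosa, Achromobacter xylosoxidans, Burkholderia pseudomallei — 8 left.
Citrate +: excludes Elizabethkingia meningoseptica — 7 left.
LDC −: excludes Stenotrophomonas maltophilia, Burkholderia cepacia — 5 left.
Esculin −: all 5 remaining candidates are consistent.
arginine dihydrolase −: excludes Pseudomonas putida, Pseudomonas fluorescens — 3 left.
Pigment −: all 3 remaining candidates are consistent.
Oxidase −: excludes Alcaligenes faecalis — 2 left.
Two candidates remain: Acinetobacter baumannii and Acinetobacter lwoffii.
  OF glucose: Acinetobacter baumannii +, Acinetobacter lwoffii − — discriminates.
  Urease: − vs − — same for both, does not separate.

OF glucose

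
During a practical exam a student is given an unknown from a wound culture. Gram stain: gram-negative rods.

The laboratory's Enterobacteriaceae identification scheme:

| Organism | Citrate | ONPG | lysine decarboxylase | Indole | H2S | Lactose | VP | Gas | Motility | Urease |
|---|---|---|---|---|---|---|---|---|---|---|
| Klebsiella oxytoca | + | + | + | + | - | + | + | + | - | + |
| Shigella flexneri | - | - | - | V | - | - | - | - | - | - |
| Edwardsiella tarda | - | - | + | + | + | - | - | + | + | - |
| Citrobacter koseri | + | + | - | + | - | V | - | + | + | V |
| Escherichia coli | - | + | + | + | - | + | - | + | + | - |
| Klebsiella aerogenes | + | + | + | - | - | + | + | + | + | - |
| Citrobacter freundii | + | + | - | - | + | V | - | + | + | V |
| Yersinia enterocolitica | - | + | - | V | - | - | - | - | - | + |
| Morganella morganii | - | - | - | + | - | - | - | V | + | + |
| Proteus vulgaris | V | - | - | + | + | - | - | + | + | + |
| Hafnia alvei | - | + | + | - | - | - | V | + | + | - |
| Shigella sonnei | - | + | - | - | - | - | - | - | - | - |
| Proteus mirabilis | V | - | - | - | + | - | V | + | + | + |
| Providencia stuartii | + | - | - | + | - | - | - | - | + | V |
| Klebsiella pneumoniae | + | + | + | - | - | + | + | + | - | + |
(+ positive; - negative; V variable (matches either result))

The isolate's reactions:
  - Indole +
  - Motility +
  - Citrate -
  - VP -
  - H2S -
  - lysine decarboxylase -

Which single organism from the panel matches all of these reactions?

Morganella morganii

VP -: excludes Klebsiella oxytoca, Klebsiella aerogenes, Klebsiella pneumoniae — 12 left.
Indole +: excludes Citrobacter freundii, Hafnia alvei, Shigella sonnei, Proteus mirabilis — 8 left.
H2S -: excludes Edwardsiella tarda, Proteus vulgaris — 6 left.
lysine decarboxylase -: excludes Escherichia coli — 5 left.
Motility +: excludes Shigella flexneri, Yersinia enterocolitica — 3 left.
Citrate -: excludes Citrobacter koseri, Providencia stuartii — 1 left.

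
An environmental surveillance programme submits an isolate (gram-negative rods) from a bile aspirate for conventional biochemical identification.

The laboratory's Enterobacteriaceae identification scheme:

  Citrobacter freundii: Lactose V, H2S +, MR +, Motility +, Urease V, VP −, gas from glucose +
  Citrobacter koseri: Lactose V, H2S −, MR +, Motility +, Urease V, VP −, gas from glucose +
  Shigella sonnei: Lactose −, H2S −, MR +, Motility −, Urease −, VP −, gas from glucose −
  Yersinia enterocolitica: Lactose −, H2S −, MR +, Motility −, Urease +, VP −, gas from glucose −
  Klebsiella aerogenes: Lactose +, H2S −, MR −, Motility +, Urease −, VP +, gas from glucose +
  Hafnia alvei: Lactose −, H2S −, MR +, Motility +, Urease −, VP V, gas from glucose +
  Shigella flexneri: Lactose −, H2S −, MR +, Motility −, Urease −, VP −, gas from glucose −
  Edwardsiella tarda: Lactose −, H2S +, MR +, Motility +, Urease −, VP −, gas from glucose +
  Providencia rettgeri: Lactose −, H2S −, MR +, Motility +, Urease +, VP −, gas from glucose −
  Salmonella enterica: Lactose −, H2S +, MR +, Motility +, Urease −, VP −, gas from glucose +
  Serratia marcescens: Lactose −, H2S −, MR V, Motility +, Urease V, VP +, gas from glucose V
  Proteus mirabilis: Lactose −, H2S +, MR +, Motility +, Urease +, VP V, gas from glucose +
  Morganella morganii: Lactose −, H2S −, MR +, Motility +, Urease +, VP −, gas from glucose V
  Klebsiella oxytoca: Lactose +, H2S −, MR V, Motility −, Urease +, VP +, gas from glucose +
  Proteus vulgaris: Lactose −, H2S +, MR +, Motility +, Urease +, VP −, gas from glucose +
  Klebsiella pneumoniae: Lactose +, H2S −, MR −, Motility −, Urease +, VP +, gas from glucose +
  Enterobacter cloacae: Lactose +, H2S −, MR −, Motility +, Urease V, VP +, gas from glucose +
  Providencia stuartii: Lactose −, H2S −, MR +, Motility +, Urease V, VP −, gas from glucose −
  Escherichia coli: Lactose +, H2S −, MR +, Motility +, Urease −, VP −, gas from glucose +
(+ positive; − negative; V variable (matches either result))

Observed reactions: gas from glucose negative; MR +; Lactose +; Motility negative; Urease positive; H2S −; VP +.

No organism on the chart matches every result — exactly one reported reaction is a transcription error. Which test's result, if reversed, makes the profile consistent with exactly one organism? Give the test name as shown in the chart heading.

gas from glucose

As reported, no row in the chart matches all 7 reactions.
Reversing gas from glucose (to +) → unique match: Klebsiella oxytoca.
Reversing VP → still no organism matches.
Reversing Motility → still no organism matches.
Reversing MR → still no organism matches.
Reversing Urease → still no organism matches.
Reversing H2S → still no organism matches.
Reversing Lactose → still no organism matches.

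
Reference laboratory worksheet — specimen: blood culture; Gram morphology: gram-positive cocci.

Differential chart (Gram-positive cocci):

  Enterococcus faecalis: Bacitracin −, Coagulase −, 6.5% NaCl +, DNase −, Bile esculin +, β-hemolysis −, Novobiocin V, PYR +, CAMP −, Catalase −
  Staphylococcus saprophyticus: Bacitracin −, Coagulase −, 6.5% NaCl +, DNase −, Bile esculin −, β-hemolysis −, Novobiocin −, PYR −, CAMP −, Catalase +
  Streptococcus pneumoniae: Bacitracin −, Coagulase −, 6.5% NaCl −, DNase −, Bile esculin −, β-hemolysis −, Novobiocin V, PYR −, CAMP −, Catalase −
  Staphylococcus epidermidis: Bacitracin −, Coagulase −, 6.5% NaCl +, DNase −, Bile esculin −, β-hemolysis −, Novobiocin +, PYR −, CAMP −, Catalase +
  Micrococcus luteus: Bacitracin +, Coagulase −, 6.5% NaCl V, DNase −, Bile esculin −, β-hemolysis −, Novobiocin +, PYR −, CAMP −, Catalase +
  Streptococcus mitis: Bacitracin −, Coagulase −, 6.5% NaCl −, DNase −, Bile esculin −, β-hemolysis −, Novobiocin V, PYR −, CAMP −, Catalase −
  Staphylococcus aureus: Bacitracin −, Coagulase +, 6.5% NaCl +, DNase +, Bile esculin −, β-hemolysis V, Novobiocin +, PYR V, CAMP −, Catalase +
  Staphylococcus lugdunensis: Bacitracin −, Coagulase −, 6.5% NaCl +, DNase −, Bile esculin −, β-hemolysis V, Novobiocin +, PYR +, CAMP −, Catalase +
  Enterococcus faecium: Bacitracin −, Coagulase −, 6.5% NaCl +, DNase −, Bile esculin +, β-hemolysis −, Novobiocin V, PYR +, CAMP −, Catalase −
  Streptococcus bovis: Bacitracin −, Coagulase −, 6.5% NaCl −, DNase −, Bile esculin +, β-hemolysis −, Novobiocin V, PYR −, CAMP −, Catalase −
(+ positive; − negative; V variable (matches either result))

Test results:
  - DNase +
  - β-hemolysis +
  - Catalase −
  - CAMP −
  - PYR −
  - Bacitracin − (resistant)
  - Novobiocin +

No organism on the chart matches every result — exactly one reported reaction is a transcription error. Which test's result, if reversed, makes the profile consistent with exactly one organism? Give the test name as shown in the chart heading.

As reported, no row in the chart matches all 7 reactions.
Reversing β-hemolysis → still no organism matches.
Reversing CAMP → still no organism matches.
Reversing Bacitracin → still no organism matches.
Reversing Novobiocin → still no organism matches.
Reversing DNase → still no organism matches.
Reversing Catalase (to +) → unique match: Staphylococcus aureus.
Reversing PYR → still no organism matches.

Catalase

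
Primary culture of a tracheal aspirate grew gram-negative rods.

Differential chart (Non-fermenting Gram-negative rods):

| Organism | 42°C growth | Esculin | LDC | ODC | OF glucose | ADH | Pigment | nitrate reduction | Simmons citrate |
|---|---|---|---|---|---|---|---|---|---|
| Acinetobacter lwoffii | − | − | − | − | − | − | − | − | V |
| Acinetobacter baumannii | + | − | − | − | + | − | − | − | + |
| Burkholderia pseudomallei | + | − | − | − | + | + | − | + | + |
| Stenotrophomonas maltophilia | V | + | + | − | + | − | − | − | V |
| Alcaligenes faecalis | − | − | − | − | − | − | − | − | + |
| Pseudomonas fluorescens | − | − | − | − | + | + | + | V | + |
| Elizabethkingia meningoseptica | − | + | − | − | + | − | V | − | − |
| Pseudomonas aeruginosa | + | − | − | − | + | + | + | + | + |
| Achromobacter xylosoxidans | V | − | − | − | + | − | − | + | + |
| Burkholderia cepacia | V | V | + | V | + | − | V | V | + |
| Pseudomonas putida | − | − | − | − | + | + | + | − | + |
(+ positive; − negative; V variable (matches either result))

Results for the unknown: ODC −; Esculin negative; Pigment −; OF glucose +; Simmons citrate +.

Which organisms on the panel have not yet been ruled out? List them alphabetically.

ODC −: all 11 remaining candidates are consistent.
OF glucose +: excludes Acinetobacter lwoffii, Alcaligenes faecalis — 9 left.
Esculin −: excludes Stenotrophomonas maltophilia, Elizabethkingia meningoseptica — 7 left.
Simmons citrate +: all 7 remaining candidates are consistent.
Pigment −: excludes Pseudomonas fluorescens, Pseudomonas aeruginosa, Pseudomonas putida — 4 left.

Achromobacter xylosoxidans, Acinetobacter baumannii, Burkholderia cepacia, Burkholderia pseudomallei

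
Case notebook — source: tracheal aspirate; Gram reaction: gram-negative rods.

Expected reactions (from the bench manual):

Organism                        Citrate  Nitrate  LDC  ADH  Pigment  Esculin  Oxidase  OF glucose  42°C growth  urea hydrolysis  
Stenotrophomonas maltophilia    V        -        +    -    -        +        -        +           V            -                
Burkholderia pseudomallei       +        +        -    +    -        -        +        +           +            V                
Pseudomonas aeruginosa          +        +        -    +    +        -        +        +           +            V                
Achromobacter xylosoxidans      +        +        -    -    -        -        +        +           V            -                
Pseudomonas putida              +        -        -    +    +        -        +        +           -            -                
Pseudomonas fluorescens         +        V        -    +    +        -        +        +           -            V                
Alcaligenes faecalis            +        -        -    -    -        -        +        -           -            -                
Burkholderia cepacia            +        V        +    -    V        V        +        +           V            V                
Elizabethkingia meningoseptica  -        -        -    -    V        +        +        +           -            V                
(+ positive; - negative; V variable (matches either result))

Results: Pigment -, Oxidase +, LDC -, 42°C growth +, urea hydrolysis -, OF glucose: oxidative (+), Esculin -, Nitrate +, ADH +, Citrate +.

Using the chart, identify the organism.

Burkholderia pseudomallei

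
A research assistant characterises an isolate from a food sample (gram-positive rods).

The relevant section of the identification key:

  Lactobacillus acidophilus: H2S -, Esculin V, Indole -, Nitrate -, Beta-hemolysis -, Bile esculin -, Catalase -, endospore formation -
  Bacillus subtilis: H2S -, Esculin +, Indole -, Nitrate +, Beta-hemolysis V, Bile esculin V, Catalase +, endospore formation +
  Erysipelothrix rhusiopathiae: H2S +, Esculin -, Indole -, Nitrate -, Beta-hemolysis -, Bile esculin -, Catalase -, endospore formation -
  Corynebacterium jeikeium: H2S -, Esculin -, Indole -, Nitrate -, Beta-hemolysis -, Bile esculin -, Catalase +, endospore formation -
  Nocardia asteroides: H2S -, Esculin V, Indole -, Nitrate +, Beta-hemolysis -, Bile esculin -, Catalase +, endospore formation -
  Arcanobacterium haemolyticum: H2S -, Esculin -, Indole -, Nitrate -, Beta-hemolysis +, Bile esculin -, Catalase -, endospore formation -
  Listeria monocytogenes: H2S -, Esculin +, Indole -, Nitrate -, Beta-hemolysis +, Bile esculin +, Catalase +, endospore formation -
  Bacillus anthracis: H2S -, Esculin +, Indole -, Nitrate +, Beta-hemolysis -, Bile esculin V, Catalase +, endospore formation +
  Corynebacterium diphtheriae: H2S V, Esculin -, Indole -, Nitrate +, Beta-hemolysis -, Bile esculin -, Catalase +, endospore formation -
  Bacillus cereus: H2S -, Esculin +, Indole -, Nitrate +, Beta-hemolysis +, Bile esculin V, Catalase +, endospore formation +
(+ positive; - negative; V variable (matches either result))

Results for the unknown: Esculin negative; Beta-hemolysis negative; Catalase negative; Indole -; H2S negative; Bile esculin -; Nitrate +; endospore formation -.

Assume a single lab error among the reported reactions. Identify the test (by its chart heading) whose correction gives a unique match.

Nitrate

As reported, no row in the chart matches all 8 reactions.
Reversing Beta-hemolysis → still no organism matches.
Reversing Nitrate (to -) → unique match: Lactobacillus acidophilus.
Reversing Indole → still no organism matches.
Reversing H2S → still no organism matches.
Reversing Esculin → still no organism matches.
Reversing Bile esculin → still no organism matches.
Reversing Catalase → 2 organisms match (not unique).
Reversing endospore formation → still no organism matches.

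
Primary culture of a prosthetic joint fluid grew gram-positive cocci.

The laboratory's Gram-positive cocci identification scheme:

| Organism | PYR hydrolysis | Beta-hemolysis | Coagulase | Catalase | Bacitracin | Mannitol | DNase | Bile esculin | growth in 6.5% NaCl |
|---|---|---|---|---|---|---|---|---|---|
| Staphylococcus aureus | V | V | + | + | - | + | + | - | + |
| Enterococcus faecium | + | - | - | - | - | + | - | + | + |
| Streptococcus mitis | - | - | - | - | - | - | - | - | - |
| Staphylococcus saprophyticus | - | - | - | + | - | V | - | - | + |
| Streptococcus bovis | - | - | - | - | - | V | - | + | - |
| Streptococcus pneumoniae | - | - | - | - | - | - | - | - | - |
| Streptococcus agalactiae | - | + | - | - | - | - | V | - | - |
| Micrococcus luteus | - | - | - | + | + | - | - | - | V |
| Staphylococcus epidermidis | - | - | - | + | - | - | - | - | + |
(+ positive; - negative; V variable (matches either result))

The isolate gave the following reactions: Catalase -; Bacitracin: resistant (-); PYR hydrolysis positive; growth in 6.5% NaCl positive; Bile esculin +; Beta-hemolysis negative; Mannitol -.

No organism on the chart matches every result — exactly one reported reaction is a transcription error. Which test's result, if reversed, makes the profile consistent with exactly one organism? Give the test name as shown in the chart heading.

Mannitol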